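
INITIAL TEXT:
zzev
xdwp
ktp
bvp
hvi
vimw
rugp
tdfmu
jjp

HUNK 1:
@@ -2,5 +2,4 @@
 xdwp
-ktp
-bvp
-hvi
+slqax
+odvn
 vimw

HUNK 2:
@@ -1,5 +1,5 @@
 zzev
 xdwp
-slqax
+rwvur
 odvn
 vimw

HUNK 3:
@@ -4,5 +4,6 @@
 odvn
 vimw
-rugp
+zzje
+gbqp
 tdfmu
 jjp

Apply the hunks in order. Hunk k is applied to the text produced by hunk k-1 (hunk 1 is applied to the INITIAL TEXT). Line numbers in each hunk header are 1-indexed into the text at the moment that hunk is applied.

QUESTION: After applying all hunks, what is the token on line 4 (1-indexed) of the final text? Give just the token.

Hunk 1: at line 2 remove [ktp,bvp,hvi] add [slqax,odvn] -> 8 lines: zzev xdwp slqax odvn vimw rugp tdfmu jjp
Hunk 2: at line 1 remove [slqax] add [rwvur] -> 8 lines: zzev xdwp rwvur odvn vimw rugp tdfmu jjp
Hunk 3: at line 4 remove [rugp] add [zzje,gbqp] -> 9 lines: zzev xdwp rwvur odvn vimw zzje gbqp tdfmu jjp
Final line 4: odvn

Answer: odvn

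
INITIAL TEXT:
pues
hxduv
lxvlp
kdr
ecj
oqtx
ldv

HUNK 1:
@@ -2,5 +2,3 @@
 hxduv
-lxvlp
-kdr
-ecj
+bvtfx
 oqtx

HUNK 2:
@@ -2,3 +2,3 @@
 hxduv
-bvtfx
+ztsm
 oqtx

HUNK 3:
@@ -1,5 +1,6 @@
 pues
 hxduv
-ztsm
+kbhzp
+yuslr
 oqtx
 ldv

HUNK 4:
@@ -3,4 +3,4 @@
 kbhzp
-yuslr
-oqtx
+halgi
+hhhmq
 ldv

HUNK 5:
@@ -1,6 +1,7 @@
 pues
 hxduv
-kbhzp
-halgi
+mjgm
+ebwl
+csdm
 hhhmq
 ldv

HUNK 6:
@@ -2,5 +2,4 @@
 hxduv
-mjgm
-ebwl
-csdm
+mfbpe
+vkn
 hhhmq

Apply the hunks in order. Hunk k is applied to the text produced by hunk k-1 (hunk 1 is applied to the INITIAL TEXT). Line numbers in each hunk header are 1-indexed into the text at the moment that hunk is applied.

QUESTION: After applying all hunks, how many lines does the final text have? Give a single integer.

Hunk 1: at line 2 remove [lxvlp,kdr,ecj] add [bvtfx] -> 5 lines: pues hxduv bvtfx oqtx ldv
Hunk 2: at line 2 remove [bvtfx] add [ztsm] -> 5 lines: pues hxduv ztsm oqtx ldv
Hunk 3: at line 1 remove [ztsm] add [kbhzp,yuslr] -> 6 lines: pues hxduv kbhzp yuslr oqtx ldv
Hunk 4: at line 3 remove [yuslr,oqtx] add [halgi,hhhmq] -> 6 lines: pues hxduv kbhzp halgi hhhmq ldv
Hunk 5: at line 1 remove [kbhzp,halgi] add [mjgm,ebwl,csdm] -> 7 lines: pues hxduv mjgm ebwl csdm hhhmq ldv
Hunk 6: at line 2 remove [mjgm,ebwl,csdm] add [mfbpe,vkn] -> 6 lines: pues hxduv mfbpe vkn hhhmq ldv
Final line count: 6

Answer: 6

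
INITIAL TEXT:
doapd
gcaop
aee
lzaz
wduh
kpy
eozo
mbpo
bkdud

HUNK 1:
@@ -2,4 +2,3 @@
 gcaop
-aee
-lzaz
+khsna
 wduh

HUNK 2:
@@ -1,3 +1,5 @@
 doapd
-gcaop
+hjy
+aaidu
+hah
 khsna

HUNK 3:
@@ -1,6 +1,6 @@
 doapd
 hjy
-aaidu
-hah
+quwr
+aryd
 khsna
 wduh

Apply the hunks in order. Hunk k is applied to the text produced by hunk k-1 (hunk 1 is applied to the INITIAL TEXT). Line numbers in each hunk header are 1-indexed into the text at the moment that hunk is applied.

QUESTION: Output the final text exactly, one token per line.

Hunk 1: at line 2 remove [aee,lzaz] add [khsna] -> 8 lines: doapd gcaop khsna wduh kpy eozo mbpo bkdud
Hunk 2: at line 1 remove [gcaop] add [hjy,aaidu,hah] -> 10 lines: doapd hjy aaidu hah khsna wduh kpy eozo mbpo bkdud
Hunk 3: at line 1 remove [aaidu,hah] add [quwr,aryd] -> 10 lines: doapd hjy quwr aryd khsna wduh kpy eozo mbpo bkdud

Answer: doapd
hjy
quwr
aryd
khsna
wduh
kpy
eozo
mbpo
bkdud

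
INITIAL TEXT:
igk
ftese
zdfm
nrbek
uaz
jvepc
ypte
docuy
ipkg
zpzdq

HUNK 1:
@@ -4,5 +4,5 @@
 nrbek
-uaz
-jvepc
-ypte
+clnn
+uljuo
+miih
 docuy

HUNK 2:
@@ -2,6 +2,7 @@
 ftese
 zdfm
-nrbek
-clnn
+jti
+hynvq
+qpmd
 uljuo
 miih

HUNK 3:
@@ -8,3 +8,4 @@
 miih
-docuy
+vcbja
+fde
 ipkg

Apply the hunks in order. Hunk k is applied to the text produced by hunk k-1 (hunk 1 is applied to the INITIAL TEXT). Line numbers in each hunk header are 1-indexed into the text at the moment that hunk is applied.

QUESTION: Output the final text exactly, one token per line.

Hunk 1: at line 4 remove [uaz,jvepc,ypte] add [clnn,uljuo,miih] -> 10 lines: igk ftese zdfm nrbek clnn uljuo miih docuy ipkg zpzdq
Hunk 2: at line 2 remove [nrbek,clnn] add [jti,hynvq,qpmd] -> 11 lines: igk ftese zdfm jti hynvq qpmd uljuo miih docuy ipkg zpzdq
Hunk 3: at line 8 remove [docuy] add [vcbja,fde] -> 12 lines: igk ftese zdfm jti hynvq qpmd uljuo miih vcbja fde ipkg zpzdq

Answer: igk
ftese
zdfm
jti
hynvq
qpmd
uljuo
miih
vcbja
fde
ipkg
zpzdq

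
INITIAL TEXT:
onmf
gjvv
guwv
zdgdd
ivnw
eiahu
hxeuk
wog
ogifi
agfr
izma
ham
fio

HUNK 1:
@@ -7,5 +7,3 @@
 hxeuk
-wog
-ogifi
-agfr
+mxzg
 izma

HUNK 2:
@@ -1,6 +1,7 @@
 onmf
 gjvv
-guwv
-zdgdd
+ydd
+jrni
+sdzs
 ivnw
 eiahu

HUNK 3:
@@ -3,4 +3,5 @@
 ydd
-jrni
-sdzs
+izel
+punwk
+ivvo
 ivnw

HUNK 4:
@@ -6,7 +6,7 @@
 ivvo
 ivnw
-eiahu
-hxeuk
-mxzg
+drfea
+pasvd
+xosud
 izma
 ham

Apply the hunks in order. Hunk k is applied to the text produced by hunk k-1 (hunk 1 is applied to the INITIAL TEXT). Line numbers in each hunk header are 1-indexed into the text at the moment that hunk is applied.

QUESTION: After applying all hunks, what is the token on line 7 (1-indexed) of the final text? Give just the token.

Answer: ivnw

Derivation:
Hunk 1: at line 7 remove [wog,ogifi,agfr] add [mxzg] -> 11 lines: onmf gjvv guwv zdgdd ivnw eiahu hxeuk mxzg izma ham fio
Hunk 2: at line 1 remove [guwv,zdgdd] add [ydd,jrni,sdzs] -> 12 lines: onmf gjvv ydd jrni sdzs ivnw eiahu hxeuk mxzg izma ham fio
Hunk 3: at line 3 remove [jrni,sdzs] add [izel,punwk,ivvo] -> 13 lines: onmf gjvv ydd izel punwk ivvo ivnw eiahu hxeuk mxzg izma ham fio
Hunk 4: at line 6 remove [eiahu,hxeuk,mxzg] add [drfea,pasvd,xosud] -> 13 lines: onmf gjvv ydd izel punwk ivvo ivnw drfea pasvd xosud izma ham fio
Final line 7: ivnw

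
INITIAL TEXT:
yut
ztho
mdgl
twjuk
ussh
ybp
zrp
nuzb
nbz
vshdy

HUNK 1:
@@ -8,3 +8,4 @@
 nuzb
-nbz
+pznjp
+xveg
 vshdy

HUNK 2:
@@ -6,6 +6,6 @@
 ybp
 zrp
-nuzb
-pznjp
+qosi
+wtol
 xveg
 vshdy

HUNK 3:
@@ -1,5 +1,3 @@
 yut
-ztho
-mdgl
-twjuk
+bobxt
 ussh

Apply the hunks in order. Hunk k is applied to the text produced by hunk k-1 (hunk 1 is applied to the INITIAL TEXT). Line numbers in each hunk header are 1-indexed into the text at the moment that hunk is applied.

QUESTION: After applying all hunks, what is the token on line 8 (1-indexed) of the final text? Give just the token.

Answer: xveg

Derivation:
Hunk 1: at line 8 remove [nbz] add [pznjp,xveg] -> 11 lines: yut ztho mdgl twjuk ussh ybp zrp nuzb pznjp xveg vshdy
Hunk 2: at line 6 remove [nuzb,pznjp] add [qosi,wtol] -> 11 lines: yut ztho mdgl twjuk ussh ybp zrp qosi wtol xveg vshdy
Hunk 3: at line 1 remove [ztho,mdgl,twjuk] add [bobxt] -> 9 lines: yut bobxt ussh ybp zrp qosi wtol xveg vshdy
Final line 8: xveg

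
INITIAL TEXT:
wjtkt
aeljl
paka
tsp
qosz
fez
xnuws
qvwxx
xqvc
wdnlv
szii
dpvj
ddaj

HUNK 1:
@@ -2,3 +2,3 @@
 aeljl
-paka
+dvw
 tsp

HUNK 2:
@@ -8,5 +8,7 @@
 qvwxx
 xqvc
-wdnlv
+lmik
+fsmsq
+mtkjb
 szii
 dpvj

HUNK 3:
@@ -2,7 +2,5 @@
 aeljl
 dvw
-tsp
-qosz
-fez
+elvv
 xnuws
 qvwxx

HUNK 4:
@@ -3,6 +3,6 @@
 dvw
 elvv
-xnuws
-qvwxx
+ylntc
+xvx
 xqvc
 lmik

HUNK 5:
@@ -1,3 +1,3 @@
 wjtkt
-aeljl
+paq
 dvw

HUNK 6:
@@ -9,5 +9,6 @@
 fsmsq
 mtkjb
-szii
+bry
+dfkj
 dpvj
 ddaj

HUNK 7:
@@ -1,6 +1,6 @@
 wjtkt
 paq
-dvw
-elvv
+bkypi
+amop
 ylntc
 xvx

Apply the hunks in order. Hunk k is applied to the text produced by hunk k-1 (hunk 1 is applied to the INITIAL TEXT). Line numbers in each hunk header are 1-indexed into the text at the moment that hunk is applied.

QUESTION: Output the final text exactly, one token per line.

Hunk 1: at line 2 remove [paka] add [dvw] -> 13 lines: wjtkt aeljl dvw tsp qosz fez xnuws qvwxx xqvc wdnlv szii dpvj ddaj
Hunk 2: at line 8 remove [wdnlv] add [lmik,fsmsq,mtkjb] -> 15 lines: wjtkt aeljl dvw tsp qosz fez xnuws qvwxx xqvc lmik fsmsq mtkjb szii dpvj ddaj
Hunk 3: at line 2 remove [tsp,qosz,fez] add [elvv] -> 13 lines: wjtkt aeljl dvw elvv xnuws qvwxx xqvc lmik fsmsq mtkjb szii dpvj ddaj
Hunk 4: at line 3 remove [xnuws,qvwxx] add [ylntc,xvx] -> 13 lines: wjtkt aeljl dvw elvv ylntc xvx xqvc lmik fsmsq mtkjb szii dpvj ddaj
Hunk 5: at line 1 remove [aeljl] add [paq] -> 13 lines: wjtkt paq dvw elvv ylntc xvx xqvc lmik fsmsq mtkjb szii dpvj ddaj
Hunk 6: at line 9 remove [szii] add [bry,dfkj] -> 14 lines: wjtkt paq dvw elvv ylntc xvx xqvc lmik fsmsq mtkjb bry dfkj dpvj ddaj
Hunk 7: at line 1 remove [dvw,elvv] add [bkypi,amop] -> 14 lines: wjtkt paq bkypi amop ylntc xvx xqvc lmik fsmsq mtkjb bry dfkj dpvj ddaj

Answer: wjtkt
paq
bkypi
amop
ylntc
xvx
xqvc
lmik
fsmsq
mtkjb
bry
dfkj
dpvj
ddaj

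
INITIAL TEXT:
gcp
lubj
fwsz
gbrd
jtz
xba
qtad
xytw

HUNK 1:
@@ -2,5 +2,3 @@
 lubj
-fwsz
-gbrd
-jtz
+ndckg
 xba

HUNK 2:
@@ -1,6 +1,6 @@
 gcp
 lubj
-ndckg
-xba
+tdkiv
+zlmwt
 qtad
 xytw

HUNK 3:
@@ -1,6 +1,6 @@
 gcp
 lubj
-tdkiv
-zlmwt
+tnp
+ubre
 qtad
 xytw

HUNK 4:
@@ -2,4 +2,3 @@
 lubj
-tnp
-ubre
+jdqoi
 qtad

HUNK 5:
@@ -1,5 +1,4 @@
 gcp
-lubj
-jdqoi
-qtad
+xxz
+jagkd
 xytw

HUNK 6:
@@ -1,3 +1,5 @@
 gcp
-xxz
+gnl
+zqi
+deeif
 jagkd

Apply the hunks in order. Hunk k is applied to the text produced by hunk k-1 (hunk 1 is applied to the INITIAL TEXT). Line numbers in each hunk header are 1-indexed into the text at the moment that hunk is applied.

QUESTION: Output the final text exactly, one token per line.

Answer: gcp
gnl
zqi
deeif
jagkd
xytw

Derivation:
Hunk 1: at line 2 remove [fwsz,gbrd,jtz] add [ndckg] -> 6 lines: gcp lubj ndckg xba qtad xytw
Hunk 2: at line 1 remove [ndckg,xba] add [tdkiv,zlmwt] -> 6 lines: gcp lubj tdkiv zlmwt qtad xytw
Hunk 3: at line 1 remove [tdkiv,zlmwt] add [tnp,ubre] -> 6 lines: gcp lubj tnp ubre qtad xytw
Hunk 4: at line 2 remove [tnp,ubre] add [jdqoi] -> 5 lines: gcp lubj jdqoi qtad xytw
Hunk 5: at line 1 remove [lubj,jdqoi,qtad] add [xxz,jagkd] -> 4 lines: gcp xxz jagkd xytw
Hunk 6: at line 1 remove [xxz] add [gnl,zqi,deeif] -> 6 lines: gcp gnl zqi deeif jagkd xytw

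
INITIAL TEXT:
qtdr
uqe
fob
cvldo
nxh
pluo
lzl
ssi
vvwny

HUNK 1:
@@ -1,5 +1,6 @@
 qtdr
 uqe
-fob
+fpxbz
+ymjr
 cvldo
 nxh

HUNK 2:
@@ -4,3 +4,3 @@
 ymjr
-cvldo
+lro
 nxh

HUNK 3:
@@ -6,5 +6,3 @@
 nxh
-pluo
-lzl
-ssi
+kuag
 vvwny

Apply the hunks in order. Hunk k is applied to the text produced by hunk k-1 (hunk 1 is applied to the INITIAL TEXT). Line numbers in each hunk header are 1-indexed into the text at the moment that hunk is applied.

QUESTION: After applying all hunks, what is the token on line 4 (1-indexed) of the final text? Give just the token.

Hunk 1: at line 1 remove [fob] add [fpxbz,ymjr] -> 10 lines: qtdr uqe fpxbz ymjr cvldo nxh pluo lzl ssi vvwny
Hunk 2: at line 4 remove [cvldo] add [lro] -> 10 lines: qtdr uqe fpxbz ymjr lro nxh pluo lzl ssi vvwny
Hunk 3: at line 6 remove [pluo,lzl,ssi] add [kuag] -> 8 lines: qtdr uqe fpxbz ymjr lro nxh kuag vvwny
Final line 4: ymjr

Answer: ymjr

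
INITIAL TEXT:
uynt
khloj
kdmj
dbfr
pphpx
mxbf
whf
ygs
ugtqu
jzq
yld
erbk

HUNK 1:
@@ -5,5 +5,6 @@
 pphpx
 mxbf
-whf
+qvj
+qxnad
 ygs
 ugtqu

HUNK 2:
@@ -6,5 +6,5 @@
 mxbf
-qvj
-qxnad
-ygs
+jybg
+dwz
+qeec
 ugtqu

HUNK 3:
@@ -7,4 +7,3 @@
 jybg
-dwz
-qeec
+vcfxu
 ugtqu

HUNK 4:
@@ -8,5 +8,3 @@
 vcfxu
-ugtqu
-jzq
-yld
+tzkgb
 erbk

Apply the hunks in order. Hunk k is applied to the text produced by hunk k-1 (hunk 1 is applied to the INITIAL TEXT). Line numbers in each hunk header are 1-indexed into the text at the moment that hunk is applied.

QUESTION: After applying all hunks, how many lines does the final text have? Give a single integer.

Answer: 10

Derivation:
Hunk 1: at line 5 remove [whf] add [qvj,qxnad] -> 13 lines: uynt khloj kdmj dbfr pphpx mxbf qvj qxnad ygs ugtqu jzq yld erbk
Hunk 2: at line 6 remove [qvj,qxnad,ygs] add [jybg,dwz,qeec] -> 13 lines: uynt khloj kdmj dbfr pphpx mxbf jybg dwz qeec ugtqu jzq yld erbk
Hunk 3: at line 7 remove [dwz,qeec] add [vcfxu] -> 12 lines: uynt khloj kdmj dbfr pphpx mxbf jybg vcfxu ugtqu jzq yld erbk
Hunk 4: at line 8 remove [ugtqu,jzq,yld] add [tzkgb] -> 10 lines: uynt khloj kdmj dbfr pphpx mxbf jybg vcfxu tzkgb erbk
Final line count: 10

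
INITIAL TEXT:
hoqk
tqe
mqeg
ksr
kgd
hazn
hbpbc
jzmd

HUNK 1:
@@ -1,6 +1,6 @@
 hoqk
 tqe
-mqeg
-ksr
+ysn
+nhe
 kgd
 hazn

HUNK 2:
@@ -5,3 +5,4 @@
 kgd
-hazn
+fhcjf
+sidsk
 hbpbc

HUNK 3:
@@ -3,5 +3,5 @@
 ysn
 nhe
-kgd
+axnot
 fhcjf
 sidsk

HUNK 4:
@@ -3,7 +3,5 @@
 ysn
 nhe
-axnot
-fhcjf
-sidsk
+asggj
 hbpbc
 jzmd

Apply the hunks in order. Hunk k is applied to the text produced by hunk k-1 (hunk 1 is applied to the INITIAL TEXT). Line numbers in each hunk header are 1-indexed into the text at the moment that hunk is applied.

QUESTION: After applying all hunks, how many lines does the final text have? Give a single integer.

Hunk 1: at line 1 remove [mqeg,ksr] add [ysn,nhe] -> 8 lines: hoqk tqe ysn nhe kgd hazn hbpbc jzmd
Hunk 2: at line 5 remove [hazn] add [fhcjf,sidsk] -> 9 lines: hoqk tqe ysn nhe kgd fhcjf sidsk hbpbc jzmd
Hunk 3: at line 3 remove [kgd] add [axnot] -> 9 lines: hoqk tqe ysn nhe axnot fhcjf sidsk hbpbc jzmd
Hunk 4: at line 3 remove [axnot,fhcjf,sidsk] add [asggj] -> 7 lines: hoqk tqe ysn nhe asggj hbpbc jzmd
Final line count: 7

Answer: 7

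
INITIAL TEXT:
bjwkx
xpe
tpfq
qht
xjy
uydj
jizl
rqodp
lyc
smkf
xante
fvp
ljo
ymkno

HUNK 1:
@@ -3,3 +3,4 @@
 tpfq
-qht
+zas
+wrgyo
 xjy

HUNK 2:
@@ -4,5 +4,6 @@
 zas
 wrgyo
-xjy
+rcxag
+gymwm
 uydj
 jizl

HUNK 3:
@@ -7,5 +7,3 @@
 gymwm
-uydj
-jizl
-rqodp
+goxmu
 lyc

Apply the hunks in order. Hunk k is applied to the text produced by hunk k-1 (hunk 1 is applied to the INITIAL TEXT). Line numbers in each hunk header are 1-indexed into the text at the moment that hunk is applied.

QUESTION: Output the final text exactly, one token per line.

Hunk 1: at line 3 remove [qht] add [zas,wrgyo] -> 15 lines: bjwkx xpe tpfq zas wrgyo xjy uydj jizl rqodp lyc smkf xante fvp ljo ymkno
Hunk 2: at line 4 remove [xjy] add [rcxag,gymwm] -> 16 lines: bjwkx xpe tpfq zas wrgyo rcxag gymwm uydj jizl rqodp lyc smkf xante fvp ljo ymkno
Hunk 3: at line 7 remove [uydj,jizl,rqodp] add [goxmu] -> 14 lines: bjwkx xpe tpfq zas wrgyo rcxag gymwm goxmu lyc smkf xante fvp ljo ymkno

Answer: bjwkx
xpe
tpfq
zas
wrgyo
rcxag
gymwm
goxmu
lyc
smkf
xante
fvp
ljo
ymkno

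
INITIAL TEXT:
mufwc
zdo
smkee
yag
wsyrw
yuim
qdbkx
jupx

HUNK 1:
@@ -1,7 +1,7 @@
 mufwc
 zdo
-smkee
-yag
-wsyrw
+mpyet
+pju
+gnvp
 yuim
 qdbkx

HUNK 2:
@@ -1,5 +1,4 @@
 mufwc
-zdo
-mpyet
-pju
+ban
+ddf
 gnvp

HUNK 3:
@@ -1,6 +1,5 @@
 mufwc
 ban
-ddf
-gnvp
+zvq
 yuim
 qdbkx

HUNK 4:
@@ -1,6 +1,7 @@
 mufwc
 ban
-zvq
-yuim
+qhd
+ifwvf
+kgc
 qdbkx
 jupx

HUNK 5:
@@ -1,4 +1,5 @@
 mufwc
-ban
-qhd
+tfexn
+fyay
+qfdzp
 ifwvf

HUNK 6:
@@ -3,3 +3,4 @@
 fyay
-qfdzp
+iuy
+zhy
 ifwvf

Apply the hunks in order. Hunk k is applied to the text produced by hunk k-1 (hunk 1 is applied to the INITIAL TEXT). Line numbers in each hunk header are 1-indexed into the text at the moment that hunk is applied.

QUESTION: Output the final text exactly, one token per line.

Hunk 1: at line 1 remove [smkee,yag,wsyrw] add [mpyet,pju,gnvp] -> 8 lines: mufwc zdo mpyet pju gnvp yuim qdbkx jupx
Hunk 2: at line 1 remove [zdo,mpyet,pju] add [ban,ddf] -> 7 lines: mufwc ban ddf gnvp yuim qdbkx jupx
Hunk 3: at line 1 remove [ddf,gnvp] add [zvq] -> 6 lines: mufwc ban zvq yuim qdbkx jupx
Hunk 4: at line 1 remove [zvq,yuim] add [qhd,ifwvf,kgc] -> 7 lines: mufwc ban qhd ifwvf kgc qdbkx jupx
Hunk 5: at line 1 remove [ban,qhd] add [tfexn,fyay,qfdzp] -> 8 lines: mufwc tfexn fyay qfdzp ifwvf kgc qdbkx jupx
Hunk 6: at line 3 remove [qfdzp] add [iuy,zhy] -> 9 lines: mufwc tfexn fyay iuy zhy ifwvf kgc qdbkx jupx

Answer: mufwc
tfexn
fyay
iuy
zhy
ifwvf
kgc
qdbkx
jupx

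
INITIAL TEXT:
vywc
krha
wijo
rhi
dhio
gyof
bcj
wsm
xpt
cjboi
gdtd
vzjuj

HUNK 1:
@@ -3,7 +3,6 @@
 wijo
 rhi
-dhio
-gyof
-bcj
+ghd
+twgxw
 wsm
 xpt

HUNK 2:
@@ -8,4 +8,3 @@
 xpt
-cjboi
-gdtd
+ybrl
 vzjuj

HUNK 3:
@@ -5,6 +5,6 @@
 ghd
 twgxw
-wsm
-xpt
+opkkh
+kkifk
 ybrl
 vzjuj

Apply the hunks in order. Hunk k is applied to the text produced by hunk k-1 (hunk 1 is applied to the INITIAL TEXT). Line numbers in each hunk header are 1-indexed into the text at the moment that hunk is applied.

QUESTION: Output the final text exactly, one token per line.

Answer: vywc
krha
wijo
rhi
ghd
twgxw
opkkh
kkifk
ybrl
vzjuj

Derivation:
Hunk 1: at line 3 remove [dhio,gyof,bcj] add [ghd,twgxw] -> 11 lines: vywc krha wijo rhi ghd twgxw wsm xpt cjboi gdtd vzjuj
Hunk 2: at line 8 remove [cjboi,gdtd] add [ybrl] -> 10 lines: vywc krha wijo rhi ghd twgxw wsm xpt ybrl vzjuj
Hunk 3: at line 5 remove [wsm,xpt] add [opkkh,kkifk] -> 10 lines: vywc krha wijo rhi ghd twgxw opkkh kkifk ybrl vzjuj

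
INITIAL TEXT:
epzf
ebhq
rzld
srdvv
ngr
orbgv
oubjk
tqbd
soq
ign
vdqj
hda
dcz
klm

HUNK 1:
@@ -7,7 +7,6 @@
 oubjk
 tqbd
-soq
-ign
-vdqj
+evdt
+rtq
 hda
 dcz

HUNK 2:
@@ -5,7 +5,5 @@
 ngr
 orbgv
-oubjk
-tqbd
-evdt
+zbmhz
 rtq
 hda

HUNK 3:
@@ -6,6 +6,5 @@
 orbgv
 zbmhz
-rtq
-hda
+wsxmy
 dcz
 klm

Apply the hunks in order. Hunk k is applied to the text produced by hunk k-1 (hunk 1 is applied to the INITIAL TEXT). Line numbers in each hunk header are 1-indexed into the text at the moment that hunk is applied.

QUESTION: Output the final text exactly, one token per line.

Answer: epzf
ebhq
rzld
srdvv
ngr
orbgv
zbmhz
wsxmy
dcz
klm

Derivation:
Hunk 1: at line 7 remove [soq,ign,vdqj] add [evdt,rtq] -> 13 lines: epzf ebhq rzld srdvv ngr orbgv oubjk tqbd evdt rtq hda dcz klm
Hunk 2: at line 5 remove [oubjk,tqbd,evdt] add [zbmhz] -> 11 lines: epzf ebhq rzld srdvv ngr orbgv zbmhz rtq hda dcz klm
Hunk 3: at line 6 remove [rtq,hda] add [wsxmy] -> 10 lines: epzf ebhq rzld srdvv ngr orbgv zbmhz wsxmy dcz klm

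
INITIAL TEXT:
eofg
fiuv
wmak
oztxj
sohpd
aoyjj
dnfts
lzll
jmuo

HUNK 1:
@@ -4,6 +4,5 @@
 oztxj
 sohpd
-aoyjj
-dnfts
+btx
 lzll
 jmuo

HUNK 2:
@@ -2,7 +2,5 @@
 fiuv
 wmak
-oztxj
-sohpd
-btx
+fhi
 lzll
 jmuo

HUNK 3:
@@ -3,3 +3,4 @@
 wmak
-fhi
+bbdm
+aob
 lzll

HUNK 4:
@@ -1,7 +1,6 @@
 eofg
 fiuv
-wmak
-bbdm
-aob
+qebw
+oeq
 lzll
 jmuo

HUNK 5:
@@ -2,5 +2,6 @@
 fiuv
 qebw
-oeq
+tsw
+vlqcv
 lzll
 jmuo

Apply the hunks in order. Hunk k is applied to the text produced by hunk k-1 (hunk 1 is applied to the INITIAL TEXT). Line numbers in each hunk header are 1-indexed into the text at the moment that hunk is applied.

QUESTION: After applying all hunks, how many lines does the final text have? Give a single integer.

Answer: 7

Derivation:
Hunk 1: at line 4 remove [aoyjj,dnfts] add [btx] -> 8 lines: eofg fiuv wmak oztxj sohpd btx lzll jmuo
Hunk 2: at line 2 remove [oztxj,sohpd,btx] add [fhi] -> 6 lines: eofg fiuv wmak fhi lzll jmuo
Hunk 3: at line 3 remove [fhi] add [bbdm,aob] -> 7 lines: eofg fiuv wmak bbdm aob lzll jmuo
Hunk 4: at line 1 remove [wmak,bbdm,aob] add [qebw,oeq] -> 6 lines: eofg fiuv qebw oeq lzll jmuo
Hunk 5: at line 2 remove [oeq] add [tsw,vlqcv] -> 7 lines: eofg fiuv qebw tsw vlqcv lzll jmuo
Final line count: 7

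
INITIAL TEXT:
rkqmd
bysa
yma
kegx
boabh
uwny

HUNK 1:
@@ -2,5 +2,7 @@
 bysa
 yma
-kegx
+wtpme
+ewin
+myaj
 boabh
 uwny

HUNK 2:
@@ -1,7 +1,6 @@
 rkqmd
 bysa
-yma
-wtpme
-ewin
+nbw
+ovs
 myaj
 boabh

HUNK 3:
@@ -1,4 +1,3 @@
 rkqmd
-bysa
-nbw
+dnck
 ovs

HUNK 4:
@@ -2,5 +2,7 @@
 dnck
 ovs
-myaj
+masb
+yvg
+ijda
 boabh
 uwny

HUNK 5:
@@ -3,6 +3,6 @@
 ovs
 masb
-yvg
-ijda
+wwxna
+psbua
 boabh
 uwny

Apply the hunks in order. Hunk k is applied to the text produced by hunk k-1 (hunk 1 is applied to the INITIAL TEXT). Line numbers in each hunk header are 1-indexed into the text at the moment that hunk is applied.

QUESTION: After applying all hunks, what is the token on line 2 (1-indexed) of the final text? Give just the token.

Hunk 1: at line 2 remove [kegx] add [wtpme,ewin,myaj] -> 8 lines: rkqmd bysa yma wtpme ewin myaj boabh uwny
Hunk 2: at line 1 remove [yma,wtpme,ewin] add [nbw,ovs] -> 7 lines: rkqmd bysa nbw ovs myaj boabh uwny
Hunk 3: at line 1 remove [bysa,nbw] add [dnck] -> 6 lines: rkqmd dnck ovs myaj boabh uwny
Hunk 4: at line 2 remove [myaj] add [masb,yvg,ijda] -> 8 lines: rkqmd dnck ovs masb yvg ijda boabh uwny
Hunk 5: at line 3 remove [yvg,ijda] add [wwxna,psbua] -> 8 lines: rkqmd dnck ovs masb wwxna psbua boabh uwny
Final line 2: dnck

Answer: dnck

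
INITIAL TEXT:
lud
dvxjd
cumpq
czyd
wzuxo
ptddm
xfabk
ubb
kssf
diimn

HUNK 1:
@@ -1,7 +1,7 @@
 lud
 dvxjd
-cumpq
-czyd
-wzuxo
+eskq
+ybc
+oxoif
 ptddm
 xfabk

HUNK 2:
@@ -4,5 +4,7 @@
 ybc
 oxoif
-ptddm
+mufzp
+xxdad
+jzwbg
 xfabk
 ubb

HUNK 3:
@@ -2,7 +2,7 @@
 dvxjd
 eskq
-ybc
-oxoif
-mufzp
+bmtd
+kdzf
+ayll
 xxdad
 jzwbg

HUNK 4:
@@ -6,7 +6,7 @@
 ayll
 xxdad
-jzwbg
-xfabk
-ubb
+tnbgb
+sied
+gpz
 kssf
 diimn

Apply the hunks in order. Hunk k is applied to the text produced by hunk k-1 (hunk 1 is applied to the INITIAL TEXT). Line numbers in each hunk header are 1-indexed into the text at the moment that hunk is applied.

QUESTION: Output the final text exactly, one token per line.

Answer: lud
dvxjd
eskq
bmtd
kdzf
ayll
xxdad
tnbgb
sied
gpz
kssf
diimn

Derivation:
Hunk 1: at line 1 remove [cumpq,czyd,wzuxo] add [eskq,ybc,oxoif] -> 10 lines: lud dvxjd eskq ybc oxoif ptddm xfabk ubb kssf diimn
Hunk 2: at line 4 remove [ptddm] add [mufzp,xxdad,jzwbg] -> 12 lines: lud dvxjd eskq ybc oxoif mufzp xxdad jzwbg xfabk ubb kssf diimn
Hunk 3: at line 2 remove [ybc,oxoif,mufzp] add [bmtd,kdzf,ayll] -> 12 lines: lud dvxjd eskq bmtd kdzf ayll xxdad jzwbg xfabk ubb kssf diimn
Hunk 4: at line 6 remove [jzwbg,xfabk,ubb] add [tnbgb,sied,gpz] -> 12 lines: lud dvxjd eskq bmtd kdzf ayll xxdad tnbgb sied gpz kssf diimn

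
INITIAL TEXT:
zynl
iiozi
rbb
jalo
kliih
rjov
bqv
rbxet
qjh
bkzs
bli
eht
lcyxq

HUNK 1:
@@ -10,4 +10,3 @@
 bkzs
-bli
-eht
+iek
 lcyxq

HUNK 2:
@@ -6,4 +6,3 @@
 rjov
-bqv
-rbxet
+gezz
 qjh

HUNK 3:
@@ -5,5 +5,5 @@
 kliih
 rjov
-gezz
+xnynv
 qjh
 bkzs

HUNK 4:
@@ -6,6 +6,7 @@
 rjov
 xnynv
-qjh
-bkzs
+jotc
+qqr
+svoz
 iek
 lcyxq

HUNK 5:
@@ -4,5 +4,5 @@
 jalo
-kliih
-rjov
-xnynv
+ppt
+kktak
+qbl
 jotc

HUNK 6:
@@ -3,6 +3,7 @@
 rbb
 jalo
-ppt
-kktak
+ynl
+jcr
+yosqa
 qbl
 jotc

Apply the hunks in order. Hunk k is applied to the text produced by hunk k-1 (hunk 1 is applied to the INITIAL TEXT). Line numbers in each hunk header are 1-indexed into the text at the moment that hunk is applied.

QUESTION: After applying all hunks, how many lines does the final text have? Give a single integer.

Answer: 13

Derivation:
Hunk 1: at line 10 remove [bli,eht] add [iek] -> 12 lines: zynl iiozi rbb jalo kliih rjov bqv rbxet qjh bkzs iek lcyxq
Hunk 2: at line 6 remove [bqv,rbxet] add [gezz] -> 11 lines: zynl iiozi rbb jalo kliih rjov gezz qjh bkzs iek lcyxq
Hunk 3: at line 5 remove [gezz] add [xnynv] -> 11 lines: zynl iiozi rbb jalo kliih rjov xnynv qjh bkzs iek lcyxq
Hunk 4: at line 6 remove [qjh,bkzs] add [jotc,qqr,svoz] -> 12 lines: zynl iiozi rbb jalo kliih rjov xnynv jotc qqr svoz iek lcyxq
Hunk 5: at line 4 remove [kliih,rjov,xnynv] add [ppt,kktak,qbl] -> 12 lines: zynl iiozi rbb jalo ppt kktak qbl jotc qqr svoz iek lcyxq
Hunk 6: at line 3 remove [ppt,kktak] add [ynl,jcr,yosqa] -> 13 lines: zynl iiozi rbb jalo ynl jcr yosqa qbl jotc qqr svoz iek lcyxq
Final line count: 13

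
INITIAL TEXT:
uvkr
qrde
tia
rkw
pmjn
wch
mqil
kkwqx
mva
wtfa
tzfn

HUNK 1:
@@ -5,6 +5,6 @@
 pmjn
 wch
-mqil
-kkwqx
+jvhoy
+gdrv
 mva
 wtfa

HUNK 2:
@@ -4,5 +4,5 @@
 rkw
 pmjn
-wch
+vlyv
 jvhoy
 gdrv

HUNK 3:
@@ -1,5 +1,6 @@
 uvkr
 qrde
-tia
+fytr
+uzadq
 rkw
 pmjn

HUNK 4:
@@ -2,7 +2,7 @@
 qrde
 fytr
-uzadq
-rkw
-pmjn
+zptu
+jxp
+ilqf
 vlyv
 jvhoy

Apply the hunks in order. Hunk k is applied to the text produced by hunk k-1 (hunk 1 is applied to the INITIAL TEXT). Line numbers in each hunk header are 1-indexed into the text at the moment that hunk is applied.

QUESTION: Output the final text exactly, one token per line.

Hunk 1: at line 5 remove [mqil,kkwqx] add [jvhoy,gdrv] -> 11 lines: uvkr qrde tia rkw pmjn wch jvhoy gdrv mva wtfa tzfn
Hunk 2: at line 4 remove [wch] add [vlyv] -> 11 lines: uvkr qrde tia rkw pmjn vlyv jvhoy gdrv mva wtfa tzfn
Hunk 3: at line 1 remove [tia] add [fytr,uzadq] -> 12 lines: uvkr qrde fytr uzadq rkw pmjn vlyv jvhoy gdrv mva wtfa tzfn
Hunk 4: at line 2 remove [uzadq,rkw,pmjn] add [zptu,jxp,ilqf] -> 12 lines: uvkr qrde fytr zptu jxp ilqf vlyv jvhoy gdrv mva wtfa tzfn

Answer: uvkr
qrde
fytr
zptu
jxp
ilqf
vlyv
jvhoy
gdrv
mva
wtfa
tzfn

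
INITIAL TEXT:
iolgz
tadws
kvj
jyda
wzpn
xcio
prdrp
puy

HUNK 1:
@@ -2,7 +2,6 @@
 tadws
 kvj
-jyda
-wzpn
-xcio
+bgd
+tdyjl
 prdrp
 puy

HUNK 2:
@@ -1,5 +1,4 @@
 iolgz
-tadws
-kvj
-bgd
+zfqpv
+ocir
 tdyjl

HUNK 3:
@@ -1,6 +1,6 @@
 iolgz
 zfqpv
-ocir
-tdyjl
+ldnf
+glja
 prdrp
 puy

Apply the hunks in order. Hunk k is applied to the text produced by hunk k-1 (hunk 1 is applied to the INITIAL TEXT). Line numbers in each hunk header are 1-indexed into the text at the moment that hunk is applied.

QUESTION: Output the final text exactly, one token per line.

Hunk 1: at line 2 remove [jyda,wzpn,xcio] add [bgd,tdyjl] -> 7 lines: iolgz tadws kvj bgd tdyjl prdrp puy
Hunk 2: at line 1 remove [tadws,kvj,bgd] add [zfqpv,ocir] -> 6 lines: iolgz zfqpv ocir tdyjl prdrp puy
Hunk 3: at line 1 remove [ocir,tdyjl] add [ldnf,glja] -> 6 lines: iolgz zfqpv ldnf glja prdrp puy

Answer: iolgz
zfqpv
ldnf
glja
prdrp
puy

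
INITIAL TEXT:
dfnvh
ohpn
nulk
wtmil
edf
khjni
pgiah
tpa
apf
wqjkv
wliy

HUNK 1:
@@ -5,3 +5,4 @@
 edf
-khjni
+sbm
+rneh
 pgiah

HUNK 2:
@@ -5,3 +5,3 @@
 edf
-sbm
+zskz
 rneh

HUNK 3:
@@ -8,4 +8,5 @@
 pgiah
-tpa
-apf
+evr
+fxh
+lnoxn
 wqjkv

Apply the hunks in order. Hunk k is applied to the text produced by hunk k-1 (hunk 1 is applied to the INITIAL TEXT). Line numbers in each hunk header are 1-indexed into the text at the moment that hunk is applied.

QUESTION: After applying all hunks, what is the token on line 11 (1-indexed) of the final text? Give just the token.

Answer: lnoxn

Derivation:
Hunk 1: at line 5 remove [khjni] add [sbm,rneh] -> 12 lines: dfnvh ohpn nulk wtmil edf sbm rneh pgiah tpa apf wqjkv wliy
Hunk 2: at line 5 remove [sbm] add [zskz] -> 12 lines: dfnvh ohpn nulk wtmil edf zskz rneh pgiah tpa apf wqjkv wliy
Hunk 3: at line 8 remove [tpa,apf] add [evr,fxh,lnoxn] -> 13 lines: dfnvh ohpn nulk wtmil edf zskz rneh pgiah evr fxh lnoxn wqjkv wliy
Final line 11: lnoxn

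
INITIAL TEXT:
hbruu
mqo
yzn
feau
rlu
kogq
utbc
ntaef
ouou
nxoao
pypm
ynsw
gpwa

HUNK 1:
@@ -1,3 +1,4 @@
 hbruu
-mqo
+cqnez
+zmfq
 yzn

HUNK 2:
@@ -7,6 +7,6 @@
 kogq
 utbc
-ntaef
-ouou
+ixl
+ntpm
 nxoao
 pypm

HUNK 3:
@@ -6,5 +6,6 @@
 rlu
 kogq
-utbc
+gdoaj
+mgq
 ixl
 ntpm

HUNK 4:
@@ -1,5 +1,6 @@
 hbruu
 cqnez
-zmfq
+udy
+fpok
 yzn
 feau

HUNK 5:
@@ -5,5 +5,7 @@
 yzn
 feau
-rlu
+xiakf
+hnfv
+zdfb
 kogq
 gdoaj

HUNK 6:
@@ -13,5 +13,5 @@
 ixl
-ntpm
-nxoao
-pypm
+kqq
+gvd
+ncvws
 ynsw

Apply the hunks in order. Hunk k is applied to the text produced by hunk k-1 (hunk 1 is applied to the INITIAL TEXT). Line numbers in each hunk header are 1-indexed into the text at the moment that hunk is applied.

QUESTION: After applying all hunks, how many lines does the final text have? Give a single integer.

Answer: 18

Derivation:
Hunk 1: at line 1 remove [mqo] add [cqnez,zmfq] -> 14 lines: hbruu cqnez zmfq yzn feau rlu kogq utbc ntaef ouou nxoao pypm ynsw gpwa
Hunk 2: at line 7 remove [ntaef,ouou] add [ixl,ntpm] -> 14 lines: hbruu cqnez zmfq yzn feau rlu kogq utbc ixl ntpm nxoao pypm ynsw gpwa
Hunk 3: at line 6 remove [utbc] add [gdoaj,mgq] -> 15 lines: hbruu cqnez zmfq yzn feau rlu kogq gdoaj mgq ixl ntpm nxoao pypm ynsw gpwa
Hunk 4: at line 1 remove [zmfq] add [udy,fpok] -> 16 lines: hbruu cqnez udy fpok yzn feau rlu kogq gdoaj mgq ixl ntpm nxoao pypm ynsw gpwa
Hunk 5: at line 5 remove [rlu] add [xiakf,hnfv,zdfb] -> 18 lines: hbruu cqnez udy fpok yzn feau xiakf hnfv zdfb kogq gdoaj mgq ixl ntpm nxoao pypm ynsw gpwa
Hunk 6: at line 13 remove [ntpm,nxoao,pypm] add [kqq,gvd,ncvws] -> 18 lines: hbruu cqnez udy fpok yzn feau xiakf hnfv zdfb kogq gdoaj mgq ixl kqq gvd ncvws ynsw gpwa
Final line count: 18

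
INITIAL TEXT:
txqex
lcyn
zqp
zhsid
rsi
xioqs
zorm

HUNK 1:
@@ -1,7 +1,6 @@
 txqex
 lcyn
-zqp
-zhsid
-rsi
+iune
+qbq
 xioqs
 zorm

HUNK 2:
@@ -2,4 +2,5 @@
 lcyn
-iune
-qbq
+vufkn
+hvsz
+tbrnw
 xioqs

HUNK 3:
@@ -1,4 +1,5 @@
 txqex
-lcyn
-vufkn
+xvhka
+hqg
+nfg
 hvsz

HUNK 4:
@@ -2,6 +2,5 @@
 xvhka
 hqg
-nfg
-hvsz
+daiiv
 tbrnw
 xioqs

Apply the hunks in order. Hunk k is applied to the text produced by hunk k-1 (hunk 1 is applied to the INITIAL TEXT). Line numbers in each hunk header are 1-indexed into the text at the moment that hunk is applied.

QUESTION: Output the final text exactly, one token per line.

Answer: txqex
xvhka
hqg
daiiv
tbrnw
xioqs
zorm

Derivation:
Hunk 1: at line 1 remove [zqp,zhsid,rsi] add [iune,qbq] -> 6 lines: txqex lcyn iune qbq xioqs zorm
Hunk 2: at line 2 remove [iune,qbq] add [vufkn,hvsz,tbrnw] -> 7 lines: txqex lcyn vufkn hvsz tbrnw xioqs zorm
Hunk 3: at line 1 remove [lcyn,vufkn] add [xvhka,hqg,nfg] -> 8 lines: txqex xvhka hqg nfg hvsz tbrnw xioqs zorm
Hunk 4: at line 2 remove [nfg,hvsz] add [daiiv] -> 7 lines: txqex xvhka hqg daiiv tbrnw xioqs zorm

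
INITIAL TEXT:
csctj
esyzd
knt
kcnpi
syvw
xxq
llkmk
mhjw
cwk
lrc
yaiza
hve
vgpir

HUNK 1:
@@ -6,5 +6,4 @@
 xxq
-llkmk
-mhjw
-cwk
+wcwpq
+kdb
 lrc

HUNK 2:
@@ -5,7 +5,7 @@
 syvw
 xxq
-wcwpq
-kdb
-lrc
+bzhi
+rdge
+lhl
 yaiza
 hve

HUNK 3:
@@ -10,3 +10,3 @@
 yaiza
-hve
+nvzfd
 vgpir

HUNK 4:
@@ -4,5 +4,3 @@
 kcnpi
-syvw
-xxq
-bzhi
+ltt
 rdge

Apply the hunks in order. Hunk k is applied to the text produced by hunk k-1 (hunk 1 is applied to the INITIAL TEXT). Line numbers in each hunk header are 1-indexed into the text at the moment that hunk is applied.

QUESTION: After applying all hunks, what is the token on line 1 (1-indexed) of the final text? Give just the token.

Answer: csctj

Derivation:
Hunk 1: at line 6 remove [llkmk,mhjw,cwk] add [wcwpq,kdb] -> 12 lines: csctj esyzd knt kcnpi syvw xxq wcwpq kdb lrc yaiza hve vgpir
Hunk 2: at line 5 remove [wcwpq,kdb,lrc] add [bzhi,rdge,lhl] -> 12 lines: csctj esyzd knt kcnpi syvw xxq bzhi rdge lhl yaiza hve vgpir
Hunk 3: at line 10 remove [hve] add [nvzfd] -> 12 lines: csctj esyzd knt kcnpi syvw xxq bzhi rdge lhl yaiza nvzfd vgpir
Hunk 4: at line 4 remove [syvw,xxq,bzhi] add [ltt] -> 10 lines: csctj esyzd knt kcnpi ltt rdge lhl yaiza nvzfd vgpir
Final line 1: csctj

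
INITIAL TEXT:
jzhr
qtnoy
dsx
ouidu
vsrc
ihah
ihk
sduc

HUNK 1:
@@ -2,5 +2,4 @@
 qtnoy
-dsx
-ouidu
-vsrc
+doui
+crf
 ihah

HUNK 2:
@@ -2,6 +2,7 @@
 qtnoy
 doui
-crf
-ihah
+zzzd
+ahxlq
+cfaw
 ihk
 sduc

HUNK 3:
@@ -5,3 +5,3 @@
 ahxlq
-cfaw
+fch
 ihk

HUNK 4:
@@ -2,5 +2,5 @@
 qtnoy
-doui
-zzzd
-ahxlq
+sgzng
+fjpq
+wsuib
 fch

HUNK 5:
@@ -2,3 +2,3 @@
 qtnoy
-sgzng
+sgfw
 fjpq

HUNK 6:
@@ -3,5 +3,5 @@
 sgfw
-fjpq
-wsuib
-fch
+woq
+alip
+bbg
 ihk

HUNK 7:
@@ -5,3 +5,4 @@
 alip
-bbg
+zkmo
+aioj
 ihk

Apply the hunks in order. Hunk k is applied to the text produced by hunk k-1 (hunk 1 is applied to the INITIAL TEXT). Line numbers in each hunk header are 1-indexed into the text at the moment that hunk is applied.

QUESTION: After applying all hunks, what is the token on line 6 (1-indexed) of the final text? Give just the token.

Hunk 1: at line 2 remove [dsx,ouidu,vsrc] add [doui,crf] -> 7 lines: jzhr qtnoy doui crf ihah ihk sduc
Hunk 2: at line 2 remove [crf,ihah] add [zzzd,ahxlq,cfaw] -> 8 lines: jzhr qtnoy doui zzzd ahxlq cfaw ihk sduc
Hunk 3: at line 5 remove [cfaw] add [fch] -> 8 lines: jzhr qtnoy doui zzzd ahxlq fch ihk sduc
Hunk 4: at line 2 remove [doui,zzzd,ahxlq] add [sgzng,fjpq,wsuib] -> 8 lines: jzhr qtnoy sgzng fjpq wsuib fch ihk sduc
Hunk 5: at line 2 remove [sgzng] add [sgfw] -> 8 lines: jzhr qtnoy sgfw fjpq wsuib fch ihk sduc
Hunk 6: at line 3 remove [fjpq,wsuib,fch] add [woq,alip,bbg] -> 8 lines: jzhr qtnoy sgfw woq alip bbg ihk sduc
Hunk 7: at line 5 remove [bbg] add [zkmo,aioj] -> 9 lines: jzhr qtnoy sgfw woq alip zkmo aioj ihk sduc
Final line 6: zkmo

Answer: zkmo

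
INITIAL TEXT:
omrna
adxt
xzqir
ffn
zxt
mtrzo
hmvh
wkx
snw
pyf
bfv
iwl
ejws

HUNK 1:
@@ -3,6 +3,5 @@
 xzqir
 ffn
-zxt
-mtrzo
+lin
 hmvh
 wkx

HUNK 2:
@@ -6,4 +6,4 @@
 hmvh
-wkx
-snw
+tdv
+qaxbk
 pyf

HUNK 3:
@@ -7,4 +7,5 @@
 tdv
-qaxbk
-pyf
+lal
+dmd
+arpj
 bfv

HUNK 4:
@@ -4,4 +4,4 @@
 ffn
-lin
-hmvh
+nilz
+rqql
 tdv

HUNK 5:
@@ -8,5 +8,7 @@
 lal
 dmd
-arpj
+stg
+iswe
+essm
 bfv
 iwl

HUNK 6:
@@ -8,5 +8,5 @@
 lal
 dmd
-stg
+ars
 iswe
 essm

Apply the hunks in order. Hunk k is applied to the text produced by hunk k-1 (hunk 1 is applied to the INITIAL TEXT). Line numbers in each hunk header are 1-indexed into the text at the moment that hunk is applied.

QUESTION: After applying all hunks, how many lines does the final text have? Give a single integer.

Hunk 1: at line 3 remove [zxt,mtrzo] add [lin] -> 12 lines: omrna adxt xzqir ffn lin hmvh wkx snw pyf bfv iwl ejws
Hunk 2: at line 6 remove [wkx,snw] add [tdv,qaxbk] -> 12 lines: omrna adxt xzqir ffn lin hmvh tdv qaxbk pyf bfv iwl ejws
Hunk 3: at line 7 remove [qaxbk,pyf] add [lal,dmd,arpj] -> 13 lines: omrna adxt xzqir ffn lin hmvh tdv lal dmd arpj bfv iwl ejws
Hunk 4: at line 4 remove [lin,hmvh] add [nilz,rqql] -> 13 lines: omrna adxt xzqir ffn nilz rqql tdv lal dmd arpj bfv iwl ejws
Hunk 5: at line 8 remove [arpj] add [stg,iswe,essm] -> 15 lines: omrna adxt xzqir ffn nilz rqql tdv lal dmd stg iswe essm bfv iwl ejws
Hunk 6: at line 8 remove [stg] add [ars] -> 15 lines: omrna adxt xzqir ffn nilz rqql tdv lal dmd ars iswe essm bfv iwl ejws
Final line count: 15

Answer: 15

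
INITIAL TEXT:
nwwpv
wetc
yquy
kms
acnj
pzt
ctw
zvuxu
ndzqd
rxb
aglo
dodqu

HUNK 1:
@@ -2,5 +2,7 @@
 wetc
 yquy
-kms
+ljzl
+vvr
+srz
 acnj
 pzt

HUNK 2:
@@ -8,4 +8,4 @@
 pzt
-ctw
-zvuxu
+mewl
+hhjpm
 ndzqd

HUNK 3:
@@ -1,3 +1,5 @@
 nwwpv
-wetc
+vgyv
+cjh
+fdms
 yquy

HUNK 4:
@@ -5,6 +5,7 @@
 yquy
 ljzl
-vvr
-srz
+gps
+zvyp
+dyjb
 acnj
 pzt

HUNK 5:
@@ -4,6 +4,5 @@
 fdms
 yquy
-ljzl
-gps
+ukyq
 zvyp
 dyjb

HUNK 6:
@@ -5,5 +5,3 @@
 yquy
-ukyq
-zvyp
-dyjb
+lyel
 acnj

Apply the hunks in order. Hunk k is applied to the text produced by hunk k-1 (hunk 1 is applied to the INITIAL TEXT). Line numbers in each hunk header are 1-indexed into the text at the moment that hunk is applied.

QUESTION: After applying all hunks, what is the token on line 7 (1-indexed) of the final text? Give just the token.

Answer: acnj

Derivation:
Hunk 1: at line 2 remove [kms] add [ljzl,vvr,srz] -> 14 lines: nwwpv wetc yquy ljzl vvr srz acnj pzt ctw zvuxu ndzqd rxb aglo dodqu
Hunk 2: at line 8 remove [ctw,zvuxu] add [mewl,hhjpm] -> 14 lines: nwwpv wetc yquy ljzl vvr srz acnj pzt mewl hhjpm ndzqd rxb aglo dodqu
Hunk 3: at line 1 remove [wetc] add [vgyv,cjh,fdms] -> 16 lines: nwwpv vgyv cjh fdms yquy ljzl vvr srz acnj pzt mewl hhjpm ndzqd rxb aglo dodqu
Hunk 4: at line 5 remove [vvr,srz] add [gps,zvyp,dyjb] -> 17 lines: nwwpv vgyv cjh fdms yquy ljzl gps zvyp dyjb acnj pzt mewl hhjpm ndzqd rxb aglo dodqu
Hunk 5: at line 4 remove [ljzl,gps] add [ukyq] -> 16 lines: nwwpv vgyv cjh fdms yquy ukyq zvyp dyjb acnj pzt mewl hhjpm ndzqd rxb aglo dodqu
Hunk 6: at line 5 remove [ukyq,zvyp,dyjb] add [lyel] -> 14 lines: nwwpv vgyv cjh fdms yquy lyel acnj pzt mewl hhjpm ndzqd rxb aglo dodqu
Final line 7: acnj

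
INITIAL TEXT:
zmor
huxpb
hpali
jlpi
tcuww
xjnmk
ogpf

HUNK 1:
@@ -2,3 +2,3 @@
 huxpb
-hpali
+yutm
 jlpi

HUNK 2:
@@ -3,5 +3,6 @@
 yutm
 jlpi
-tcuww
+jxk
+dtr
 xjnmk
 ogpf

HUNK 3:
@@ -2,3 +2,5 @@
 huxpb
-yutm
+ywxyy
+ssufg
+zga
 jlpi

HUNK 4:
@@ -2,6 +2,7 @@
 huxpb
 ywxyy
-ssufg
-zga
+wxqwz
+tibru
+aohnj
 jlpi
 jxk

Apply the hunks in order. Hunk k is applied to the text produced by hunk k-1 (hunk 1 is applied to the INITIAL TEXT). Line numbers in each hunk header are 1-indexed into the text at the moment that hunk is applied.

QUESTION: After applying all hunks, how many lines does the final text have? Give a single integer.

Answer: 11

Derivation:
Hunk 1: at line 2 remove [hpali] add [yutm] -> 7 lines: zmor huxpb yutm jlpi tcuww xjnmk ogpf
Hunk 2: at line 3 remove [tcuww] add [jxk,dtr] -> 8 lines: zmor huxpb yutm jlpi jxk dtr xjnmk ogpf
Hunk 3: at line 2 remove [yutm] add [ywxyy,ssufg,zga] -> 10 lines: zmor huxpb ywxyy ssufg zga jlpi jxk dtr xjnmk ogpf
Hunk 4: at line 2 remove [ssufg,zga] add [wxqwz,tibru,aohnj] -> 11 lines: zmor huxpb ywxyy wxqwz tibru aohnj jlpi jxk dtr xjnmk ogpf
Final line count: 11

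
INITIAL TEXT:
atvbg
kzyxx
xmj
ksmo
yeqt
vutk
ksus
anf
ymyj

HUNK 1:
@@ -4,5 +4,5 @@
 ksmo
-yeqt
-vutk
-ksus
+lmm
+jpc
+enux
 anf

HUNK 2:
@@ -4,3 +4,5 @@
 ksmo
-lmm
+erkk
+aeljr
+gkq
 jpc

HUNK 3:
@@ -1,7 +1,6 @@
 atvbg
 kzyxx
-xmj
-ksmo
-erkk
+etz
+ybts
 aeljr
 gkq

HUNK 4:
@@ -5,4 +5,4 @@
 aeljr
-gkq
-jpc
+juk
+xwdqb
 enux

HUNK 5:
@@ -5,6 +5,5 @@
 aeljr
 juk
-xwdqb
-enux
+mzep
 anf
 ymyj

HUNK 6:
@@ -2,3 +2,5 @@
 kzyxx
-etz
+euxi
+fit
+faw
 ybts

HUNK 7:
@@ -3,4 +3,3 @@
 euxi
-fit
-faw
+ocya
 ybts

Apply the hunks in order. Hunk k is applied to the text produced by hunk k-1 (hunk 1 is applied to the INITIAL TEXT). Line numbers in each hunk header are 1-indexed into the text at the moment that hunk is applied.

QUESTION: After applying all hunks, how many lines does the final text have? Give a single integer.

Hunk 1: at line 4 remove [yeqt,vutk,ksus] add [lmm,jpc,enux] -> 9 lines: atvbg kzyxx xmj ksmo lmm jpc enux anf ymyj
Hunk 2: at line 4 remove [lmm] add [erkk,aeljr,gkq] -> 11 lines: atvbg kzyxx xmj ksmo erkk aeljr gkq jpc enux anf ymyj
Hunk 3: at line 1 remove [xmj,ksmo,erkk] add [etz,ybts] -> 10 lines: atvbg kzyxx etz ybts aeljr gkq jpc enux anf ymyj
Hunk 4: at line 5 remove [gkq,jpc] add [juk,xwdqb] -> 10 lines: atvbg kzyxx etz ybts aeljr juk xwdqb enux anf ymyj
Hunk 5: at line 5 remove [xwdqb,enux] add [mzep] -> 9 lines: atvbg kzyxx etz ybts aeljr juk mzep anf ymyj
Hunk 6: at line 2 remove [etz] add [euxi,fit,faw] -> 11 lines: atvbg kzyxx euxi fit faw ybts aeljr juk mzep anf ymyj
Hunk 7: at line 3 remove [fit,faw] add [ocya] -> 10 lines: atvbg kzyxx euxi ocya ybts aeljr juk mzep anf ymyj
Final line count: 10

Answer: 10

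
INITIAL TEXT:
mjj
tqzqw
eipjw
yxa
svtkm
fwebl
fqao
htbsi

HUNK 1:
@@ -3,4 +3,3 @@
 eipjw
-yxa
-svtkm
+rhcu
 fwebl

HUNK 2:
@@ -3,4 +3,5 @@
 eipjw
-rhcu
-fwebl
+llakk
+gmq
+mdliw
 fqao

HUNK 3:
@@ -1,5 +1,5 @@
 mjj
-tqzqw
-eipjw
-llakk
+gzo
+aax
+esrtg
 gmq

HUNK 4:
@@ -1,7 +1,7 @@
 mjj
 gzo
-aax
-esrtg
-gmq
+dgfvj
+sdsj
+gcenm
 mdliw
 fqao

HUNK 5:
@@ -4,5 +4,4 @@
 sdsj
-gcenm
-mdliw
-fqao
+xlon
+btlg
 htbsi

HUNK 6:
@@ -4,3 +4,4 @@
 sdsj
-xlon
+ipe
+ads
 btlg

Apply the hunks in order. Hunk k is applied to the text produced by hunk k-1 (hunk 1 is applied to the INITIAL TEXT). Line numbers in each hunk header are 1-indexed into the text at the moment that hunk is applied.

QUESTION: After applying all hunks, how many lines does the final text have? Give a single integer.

Answer: 8

Derivation:
Hunk 1: at line 3 remove [yxa,svtkm] add [rhcu] -> 7 lines: mjj tqzqw eipjw rhcu fwebl fqao htbsi
Hunk 2: at line 3 remove [rhcu,fwebl] add [llakk,gmq,mdliw] -> 8 lines: mjj tqzqw eipjw llakk gmq mdliw fqao htbsi
Hunk 3: at line 1 remove [tqzqw,eipjw,llakk] add [gzo,aax,esrtg] -> 8 lines: mjj gzo aax esrtg gmq mdliw fqao htbsi
Hunk 4: at line 1 remove [aax,esrtg,gmq] add [dgfvj,sdsj,gcenm] -> 8 lines: mjj gzo dgfvj sdsj gcenm mdliw fqao htbsi
Hunk 5: at line 4 remove [gcenm,mdliw,fqao] add [xlon,btlg] -> 7 lines: mjj gzo dgfvj sdsj xlon btlg htbsi
Hunk 6: at line 4 remove [xlon] add [ipe,ads] -> 8 lines: mjj gzo dgfvj sdsj ipe ads btlg htbsi
Final line count: 8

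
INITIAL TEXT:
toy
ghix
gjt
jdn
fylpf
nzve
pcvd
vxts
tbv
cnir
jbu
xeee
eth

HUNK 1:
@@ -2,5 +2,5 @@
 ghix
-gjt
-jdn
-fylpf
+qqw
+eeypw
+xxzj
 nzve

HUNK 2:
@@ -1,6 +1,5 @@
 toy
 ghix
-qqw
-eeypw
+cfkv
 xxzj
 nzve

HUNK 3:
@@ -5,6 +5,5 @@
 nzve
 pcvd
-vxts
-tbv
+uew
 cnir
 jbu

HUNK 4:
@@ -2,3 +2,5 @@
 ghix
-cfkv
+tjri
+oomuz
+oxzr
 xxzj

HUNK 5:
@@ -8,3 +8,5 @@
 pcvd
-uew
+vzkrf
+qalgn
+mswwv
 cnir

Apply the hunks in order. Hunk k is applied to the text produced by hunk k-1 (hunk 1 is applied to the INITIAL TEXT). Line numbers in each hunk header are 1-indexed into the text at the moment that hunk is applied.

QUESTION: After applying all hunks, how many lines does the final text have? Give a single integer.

Answer: 15

Derivation:
Hunk 1: at line 2 remove [gjt,jdn,fylpf] add [qqw,eeypw,xxzj] -> 13 lines: toy ghix qqw eeypw xxzj nzve pcvd vxts tbv cnir jbu xeee eth
Hunk 2: at line 1 remove [qqw,eeypw] add [cfkv] -> 12 lines: toy ghix cfkv xxzj nzve pcvd vxts tbv cnir jbu xeee eth
Hunk 3: at line 5 remove [vxts,tbv] add [uew] -> 11 lines: toy ghix cfkv xxzj nzve pcvd uew cnir jbu xeee eth
Hunk 4: at line 2 remove [cfkv] add [tjri,oomuz,oxzr] -> 13 lines: toy ghix tjri oomuz oxzr xxzj nzve pcvd uew cnir jbu xeee eth
Hunk 5: at line 8 remove [uew] add [vzkrf,qalgn,mswwv] -> 15 lines: toy ghix tjri oomuz oxzr xxzj nzve pcvd vzkrf qalgn mswwv cnir jbu xeee eth
Final line count: 15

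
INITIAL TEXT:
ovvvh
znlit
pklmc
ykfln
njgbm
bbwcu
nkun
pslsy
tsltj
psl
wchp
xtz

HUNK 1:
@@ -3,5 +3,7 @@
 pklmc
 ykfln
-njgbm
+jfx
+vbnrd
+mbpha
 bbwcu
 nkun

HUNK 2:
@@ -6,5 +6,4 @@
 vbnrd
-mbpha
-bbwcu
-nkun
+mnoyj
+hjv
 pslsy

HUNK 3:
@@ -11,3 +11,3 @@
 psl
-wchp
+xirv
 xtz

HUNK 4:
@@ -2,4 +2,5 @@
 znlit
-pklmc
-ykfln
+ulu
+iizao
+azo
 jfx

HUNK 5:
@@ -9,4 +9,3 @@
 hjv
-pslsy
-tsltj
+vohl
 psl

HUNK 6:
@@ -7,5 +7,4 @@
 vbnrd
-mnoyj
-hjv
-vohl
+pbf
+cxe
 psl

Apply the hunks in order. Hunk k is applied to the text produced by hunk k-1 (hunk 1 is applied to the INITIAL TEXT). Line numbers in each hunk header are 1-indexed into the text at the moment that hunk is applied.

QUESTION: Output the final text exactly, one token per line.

Answer: ovvvh
znlit
ulu
iizao
azo
jfx
vbnrd
pbf
cxe
psl
xirv
xtz

Derivation:
Hunk 1: at line 3 remove [njgbm] add [jfx,vbnrd,mbpha] -> 14 lines: ovvvh znlit pklmc ykfln jfx vbnrd mbpha bbwcu nkun pslsy tsltj psl wchp xtz
Hunk 2: at line 6 remove [mbpha,bbwcu,nkun] add [mnoyj,hjv] -> 13 lines: ovvvh znlit pklmc ykfln jfx vbnrd mnoyj hjv pslsy tsltj psl wchp xtz
Hunk 3: at line 11 remove [wchp] add [xirv] -> 13 lines: ovvvh znlit pklmc ykfln jfx vbnrd mnoyj hjv pslsy tsltj psl xirv xtz
Hunk 4: at line 2 remove [pklmc,ykfln] add [ulu,iizao,azo] -> 14 lines: ovvvh znlit ulu iizao azo jfx vbnrd mnoyj hjv pslsy tsltj psl xirv xtz
Hunk 5: at line 9 remove [pslsy,tsltj] add [vohl] -> 13 lines: ovvvh znlit ulu iizao azo jfx vbnrd mnoyj hjv vohl psl xirv xtz
Hunk 6: at line 7 remove [mnoyj,hjv,vohl] add [pbf,cxe] -> 12 lines: ovvvh znlit ulu iizao azo jfx vbnrd pbf cxe psl xirv xtz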